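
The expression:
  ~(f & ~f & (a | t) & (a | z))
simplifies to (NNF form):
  True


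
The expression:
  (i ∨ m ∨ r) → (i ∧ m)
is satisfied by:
  {i: True, m: True, r: False}
  {i: True, r: True, m: True}
  {r: False, m: False, i: False}


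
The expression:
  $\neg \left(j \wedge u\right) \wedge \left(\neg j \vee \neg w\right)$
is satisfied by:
  {u: False, j: False, w: False}
  {w: True, u: False, j: False}
  {u: True, w: False, j: False}
  {w: True, u: True, j: False}
  {j: True, w: False, u: False}


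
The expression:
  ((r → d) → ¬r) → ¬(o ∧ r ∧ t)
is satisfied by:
  {d: True, o: False, t: False, r: False}
  {d: False, o: False, t: False, r: False}
  {r: True, d: True, o: False, t: False}
  {r: True, d: False, o: False, t: False}
  {d: True, t: True, r: False, o: False}
  {t: True, r: False, o: False, d: False}
  {r: True, t: True, d: True, o: False}
  {r: True, t: True, d: False, o: False}
  {d: True, o: True, r: False, t: False}
  {o: True, r: False, t: False, d: False}
  {d: True, r: True, o: True, t: False}
  {r: True, o: True, d: False, t: False}
  {d: True, t: True, o: True, r: False}
  {t: True, o: True, r: False, d: False}
  {r: True, t: True, o: True, d: True}


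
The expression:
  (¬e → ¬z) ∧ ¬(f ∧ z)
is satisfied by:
  {e: True, z: False, f: False}
  {e: False, z: False, f: False}
  {f: True, e: True, z: False}
  {f: True, e: False, z: False}
  {z: True, e: True, f: False}


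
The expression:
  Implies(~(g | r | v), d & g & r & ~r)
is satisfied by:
  {r: True, v: True, g: True}
  {r: True, v: True, g: False}
  {r: True, g: True, v: False}
  {r: True, g: False, v: False}
  {v: True, g: True, r: False}
  {v: True, g: False, r: False}
  {g: True, v: False, r: False}


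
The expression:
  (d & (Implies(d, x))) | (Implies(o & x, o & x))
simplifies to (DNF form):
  True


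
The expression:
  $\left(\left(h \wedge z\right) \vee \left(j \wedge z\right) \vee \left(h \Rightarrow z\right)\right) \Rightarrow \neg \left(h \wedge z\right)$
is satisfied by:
  {h: False, z: False}
  {z: True, h: False}
  {h: True, z: False}


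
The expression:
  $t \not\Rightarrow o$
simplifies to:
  $t \wedge \neg o$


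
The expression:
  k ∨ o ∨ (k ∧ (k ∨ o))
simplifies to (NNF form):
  k ∨ o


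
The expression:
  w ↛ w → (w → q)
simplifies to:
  True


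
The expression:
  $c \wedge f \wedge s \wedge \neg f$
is never true.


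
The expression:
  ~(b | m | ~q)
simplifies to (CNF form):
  q & ~b & ~m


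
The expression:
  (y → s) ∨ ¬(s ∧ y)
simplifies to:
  True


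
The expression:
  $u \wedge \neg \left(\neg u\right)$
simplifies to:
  $u$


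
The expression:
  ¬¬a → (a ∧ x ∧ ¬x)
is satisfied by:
  {a: False}


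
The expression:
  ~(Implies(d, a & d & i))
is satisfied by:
  {d: True, a: False, i: False}
  {i: True, d: True, a: False}
  {a: True, d: True, i: False}


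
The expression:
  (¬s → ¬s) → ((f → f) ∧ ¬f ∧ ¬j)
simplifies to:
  ¬f ∧ ¬j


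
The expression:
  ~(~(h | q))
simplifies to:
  h | q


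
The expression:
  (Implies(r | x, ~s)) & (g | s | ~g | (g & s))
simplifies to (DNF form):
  ~s | (~r & ~x)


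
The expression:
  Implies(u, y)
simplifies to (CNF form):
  y | ~u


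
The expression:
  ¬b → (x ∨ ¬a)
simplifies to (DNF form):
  b ∨ x ∨ ¬a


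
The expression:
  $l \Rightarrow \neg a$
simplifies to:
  $\neg a \vee \neg l$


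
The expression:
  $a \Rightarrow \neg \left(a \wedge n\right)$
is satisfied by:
  {n: False, a: False}
  {a: True, n: False}
  {n: True, a: False}


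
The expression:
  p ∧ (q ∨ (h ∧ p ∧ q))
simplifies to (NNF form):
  p ∧ q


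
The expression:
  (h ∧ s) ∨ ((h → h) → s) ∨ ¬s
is always true.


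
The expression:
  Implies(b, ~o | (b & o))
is always true.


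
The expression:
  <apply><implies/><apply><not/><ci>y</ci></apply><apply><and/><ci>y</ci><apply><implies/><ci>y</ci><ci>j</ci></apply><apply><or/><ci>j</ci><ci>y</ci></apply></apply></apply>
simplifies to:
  <ci>y</ci>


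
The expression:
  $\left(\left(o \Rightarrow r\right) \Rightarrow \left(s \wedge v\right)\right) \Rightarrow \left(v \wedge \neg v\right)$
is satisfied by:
  {r: True, s: False, v: False, o: False}
  {r: False, s: False, v: False, o: False}
  {r: True, o: True, s: False, v: False}
  {r: True, v: True, o: False, s: False}
  {v: True, o: False, s: False, r: False}
  {r: True, o: True, v: True, s: False}
  {r: True, s: True, o: False, v: False}
  {s: True, o: False, v: False, r: False}
  {r: True, o: True, s: True, v: False}


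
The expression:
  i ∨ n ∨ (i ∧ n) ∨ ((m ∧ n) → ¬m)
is always true.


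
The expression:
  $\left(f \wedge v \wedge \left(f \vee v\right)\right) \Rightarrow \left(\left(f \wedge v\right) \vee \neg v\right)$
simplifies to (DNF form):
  $\text{True}$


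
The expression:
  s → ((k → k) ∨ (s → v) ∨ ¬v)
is always true.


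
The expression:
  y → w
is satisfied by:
  {w: True, y: False}
  {y: False, w: False}
  {y: True, w: True}


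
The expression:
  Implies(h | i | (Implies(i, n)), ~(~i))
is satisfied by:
  {i: True}


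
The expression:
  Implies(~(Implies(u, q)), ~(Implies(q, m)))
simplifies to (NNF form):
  q | ~u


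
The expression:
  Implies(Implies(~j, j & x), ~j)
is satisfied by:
  {j: False}


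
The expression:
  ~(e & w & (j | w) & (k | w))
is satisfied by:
  {w: False, e: False}
  {e: True, w: False}
  {w: True, e: False}


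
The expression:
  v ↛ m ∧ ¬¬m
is never true.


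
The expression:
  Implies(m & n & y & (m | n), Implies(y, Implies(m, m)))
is always true.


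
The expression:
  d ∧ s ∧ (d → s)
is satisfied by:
  {s: True, d: True}


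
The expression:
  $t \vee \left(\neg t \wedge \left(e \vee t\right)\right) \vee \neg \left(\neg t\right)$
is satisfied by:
  {t: True, e: True}
  {t: True, e: False}
  {e: True, t: False}


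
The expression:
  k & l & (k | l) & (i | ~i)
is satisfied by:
  {k: True, l: True}


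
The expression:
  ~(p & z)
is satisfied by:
  {p: False, z: False}
  {z: True, p: False}
  {p: True, z: False}


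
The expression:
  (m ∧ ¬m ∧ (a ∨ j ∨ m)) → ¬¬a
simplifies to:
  True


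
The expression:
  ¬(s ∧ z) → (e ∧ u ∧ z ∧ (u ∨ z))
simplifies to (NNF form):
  z ∧ (e ∨ s) ∧ (s ∨ u)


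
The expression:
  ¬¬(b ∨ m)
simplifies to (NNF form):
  b ∨ m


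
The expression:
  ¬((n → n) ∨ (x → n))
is never true.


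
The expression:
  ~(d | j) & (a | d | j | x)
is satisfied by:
  {a: True, x: True, d: False, j: False}
  {a: True, d: False, j: False, x: False}
  {x: True, d: False, j: False, a: False}


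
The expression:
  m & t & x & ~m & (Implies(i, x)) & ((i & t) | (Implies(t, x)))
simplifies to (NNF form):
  False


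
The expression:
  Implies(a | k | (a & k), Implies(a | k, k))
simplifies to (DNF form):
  k | ~a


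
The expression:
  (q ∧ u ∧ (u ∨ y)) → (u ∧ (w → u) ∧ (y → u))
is always true.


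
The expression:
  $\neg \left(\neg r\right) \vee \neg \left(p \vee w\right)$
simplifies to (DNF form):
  $r \vee \left(\neg p \wedge \neg w\right)$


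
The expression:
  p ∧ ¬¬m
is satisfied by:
  {m: True, p: True}


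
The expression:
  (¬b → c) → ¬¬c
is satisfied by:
  {c: True, b: False}
  {b: False, c: False}
  {b: True, c: True}


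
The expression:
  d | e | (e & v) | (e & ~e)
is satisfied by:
  {d: True, e: True}
  {d: True, e: False}
  {e: True, d: False}


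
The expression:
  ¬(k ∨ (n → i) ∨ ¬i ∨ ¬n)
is never true.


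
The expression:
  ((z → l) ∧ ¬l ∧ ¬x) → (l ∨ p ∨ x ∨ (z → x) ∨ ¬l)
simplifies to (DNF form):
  True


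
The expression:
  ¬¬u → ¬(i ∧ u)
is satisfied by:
  {u: False, i: False}
  {i: True, u: False}
  {u: True, i: False}


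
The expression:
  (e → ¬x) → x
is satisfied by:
  {x: True}


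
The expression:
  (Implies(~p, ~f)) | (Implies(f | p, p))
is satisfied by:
  {p: True, f: False}
  {f: False, p: False}
  {f: True, p: True}


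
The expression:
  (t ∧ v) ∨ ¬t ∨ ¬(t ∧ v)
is always true.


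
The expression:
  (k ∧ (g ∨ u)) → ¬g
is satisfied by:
  {g: False, k: False}
  {k: True, g: False}
  {g: True, k: False}


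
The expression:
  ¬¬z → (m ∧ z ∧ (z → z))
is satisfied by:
  {m: True, z: False}
  {z: False, m: False}
  {z: True, m: True}


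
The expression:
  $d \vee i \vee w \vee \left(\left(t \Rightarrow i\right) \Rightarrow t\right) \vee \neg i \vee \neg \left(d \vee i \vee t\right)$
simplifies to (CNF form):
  $\text{True}$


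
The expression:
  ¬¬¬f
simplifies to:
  ¬f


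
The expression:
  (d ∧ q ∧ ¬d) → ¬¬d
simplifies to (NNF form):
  True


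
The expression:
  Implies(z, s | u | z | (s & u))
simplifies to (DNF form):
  True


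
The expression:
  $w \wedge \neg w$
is never true.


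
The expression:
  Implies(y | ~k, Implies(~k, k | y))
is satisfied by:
  {y: True, k: True}
  {y: True, k: False}
  {k: True, y: False}


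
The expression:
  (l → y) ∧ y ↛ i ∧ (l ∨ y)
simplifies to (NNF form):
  y ∧ ¬i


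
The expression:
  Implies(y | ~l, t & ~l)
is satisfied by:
  {t: True, l: False, y: False}
  {y: True, t: True, l: False}
  {t: True, l: True, y: False}
  {l: True, y: False, t: False}


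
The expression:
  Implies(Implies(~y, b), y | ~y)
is always true.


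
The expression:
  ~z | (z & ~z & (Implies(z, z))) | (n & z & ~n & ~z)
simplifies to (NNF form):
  ~z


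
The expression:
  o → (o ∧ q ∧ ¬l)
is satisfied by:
  {q: True, o: False, l: False}
  {q: False, o: False, l: False}
  {l: True, q: True, o: False}
  {l: True, q: False, o: False}
  {o: True, q: True, l: False}


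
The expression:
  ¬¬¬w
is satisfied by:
  {w: False}


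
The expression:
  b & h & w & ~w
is never true.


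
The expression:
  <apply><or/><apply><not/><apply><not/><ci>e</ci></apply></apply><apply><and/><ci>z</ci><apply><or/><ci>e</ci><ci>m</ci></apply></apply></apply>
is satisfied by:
  {m: True, e: True, z: True}
  {m: True, e: True, z: False}
  {e: True, z: True, m: False}
  {e: True, z: False, m: False}
  {m: True, z: True, e: False}


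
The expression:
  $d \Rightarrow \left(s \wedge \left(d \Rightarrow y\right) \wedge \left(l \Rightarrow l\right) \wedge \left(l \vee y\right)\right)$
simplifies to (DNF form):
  $\left(s \wedge y\right) \vee \neg d$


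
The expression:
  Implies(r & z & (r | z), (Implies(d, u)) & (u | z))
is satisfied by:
  {u: True, z: False, d: False, r: False}
  {u: False, z: False, d: False, r: False}
  {r: True, u: True, z: False, d: False}
  {r: True, u: False, z: False, d: False}
  {d: True, u: True, z: False, r: False}
  {d: True, u: False, z: False, r: False}
  {r: True, d: True, u: True, z: False}
  {r: True, d: True, u: False, z: False}
  {z: True, u: True, r: False, d: False}
  {z: True, u: False, r: False, d: False}
  {r: True, z: True, u: True, d: False}
  {r: True, z: True, u: False, d: False}
  {d: True, z: True, u: True, r: False}
  {d: True, z: True, u: False, r: False}
  {d: True, z: True, r: True, u: True}


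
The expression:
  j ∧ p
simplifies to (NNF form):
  j ∧ p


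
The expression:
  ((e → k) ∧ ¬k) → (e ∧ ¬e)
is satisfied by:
  {k: True, e: True}
  {k: True, e: False}
  {e: True, k: False}


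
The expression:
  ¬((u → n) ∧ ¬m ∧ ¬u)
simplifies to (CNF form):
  m ∨ u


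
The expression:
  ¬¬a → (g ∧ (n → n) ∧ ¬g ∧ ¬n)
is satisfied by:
  {a: False}


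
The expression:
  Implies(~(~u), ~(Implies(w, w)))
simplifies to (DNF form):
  ~u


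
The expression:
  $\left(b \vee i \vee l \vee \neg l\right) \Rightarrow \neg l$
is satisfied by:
  {l: False}


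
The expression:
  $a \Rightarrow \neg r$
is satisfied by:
  {a: False, r: False}
  {r: True, a: False}
  {a: True, r: False}


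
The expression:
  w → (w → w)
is always true.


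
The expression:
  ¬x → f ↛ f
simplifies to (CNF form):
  x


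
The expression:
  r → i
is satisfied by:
  {i: True, r: False}
  {r: False, i: False}
  {r: True, i: True}


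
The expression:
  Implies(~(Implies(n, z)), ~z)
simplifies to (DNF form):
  True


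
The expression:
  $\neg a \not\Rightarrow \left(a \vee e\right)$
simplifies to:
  $\neg a \wedge \neg e$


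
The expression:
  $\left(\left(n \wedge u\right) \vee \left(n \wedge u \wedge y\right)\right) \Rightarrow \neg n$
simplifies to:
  $\neg n \vee \neg u$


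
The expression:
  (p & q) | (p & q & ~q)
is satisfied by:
  {p: True, q: True}


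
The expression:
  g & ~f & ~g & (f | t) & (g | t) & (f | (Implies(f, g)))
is never true.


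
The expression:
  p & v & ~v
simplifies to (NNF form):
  False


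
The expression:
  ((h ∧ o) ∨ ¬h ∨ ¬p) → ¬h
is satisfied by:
  {p: True, o: False, h: False}
  {o: False, h: False, p: False}
  {p: True, o: True, h: False}
  {o: True, p: False, h: False}
  {h: True, p: True, o: False}


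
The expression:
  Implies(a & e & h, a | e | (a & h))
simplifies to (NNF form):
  True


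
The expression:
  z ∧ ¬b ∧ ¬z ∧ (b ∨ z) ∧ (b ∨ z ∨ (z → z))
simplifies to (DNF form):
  False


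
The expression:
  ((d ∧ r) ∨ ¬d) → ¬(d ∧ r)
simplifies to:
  ¬d ∨ ¬r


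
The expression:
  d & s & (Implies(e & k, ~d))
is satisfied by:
  {s: True, d: True, k: False, e: False}
  {e: True, s: True, d: True, k: False}
  {k: True, s: True, d: True, e: False}


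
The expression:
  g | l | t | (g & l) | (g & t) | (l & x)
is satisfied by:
  {t: True, l: True, g: True}
  {t: True, l: True, g: False}
  {t: True, g: True, l: False}
  {t: True, g: False, l: False}
  {l: True, g: True, t: False}
  {l: True, g: False, t: False}
  {g: True, l: False, t: False}


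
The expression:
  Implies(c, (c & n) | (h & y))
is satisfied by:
  {h: True, n: True, y: True, c: False}
  {h: True, n: True, y: False, c: False}
  {n: True, y: True, c: False, h: False}
  {n: True, y: False, c: False, h: False}
  {h: True, y: True, c: False, n: False}
  {h: True, y: False, c: False, n: False}
  {y: True, h: False, c: False, n: False}
  {y: False, h: False, c: False, n: False}
  {h: True, n: True, c: True, y: True}
  {h: True, n: True, c: True, y: False}
  {n: True, c: True, y: True, h: False}
  {n: True, c: True, y: False, h: False}
  {h: True, c: True, y: True, n: False}


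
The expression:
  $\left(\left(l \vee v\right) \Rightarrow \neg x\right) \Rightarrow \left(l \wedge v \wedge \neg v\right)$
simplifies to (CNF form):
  $x \wedge \left(l \vee v\right)$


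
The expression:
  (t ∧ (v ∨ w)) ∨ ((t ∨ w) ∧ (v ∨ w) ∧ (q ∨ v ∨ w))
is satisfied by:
  {t: True, w: True, v: True}
  {t: True, w: True, v: False}
  {w: True, v: True, t: False}
  {w: True, v: False, t: False}
  {t: True, v: True, w: False}


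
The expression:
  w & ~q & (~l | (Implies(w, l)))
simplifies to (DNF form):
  w & ~q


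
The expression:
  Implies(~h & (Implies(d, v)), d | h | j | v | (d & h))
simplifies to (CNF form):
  d | h | j | v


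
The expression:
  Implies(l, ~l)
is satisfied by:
  {l: False}


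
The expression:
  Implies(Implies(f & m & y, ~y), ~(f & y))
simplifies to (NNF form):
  m | ~f | ~y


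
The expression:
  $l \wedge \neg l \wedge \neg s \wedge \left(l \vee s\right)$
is never true.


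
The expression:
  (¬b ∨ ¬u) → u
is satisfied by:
  {u: True}


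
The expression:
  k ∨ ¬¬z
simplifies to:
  k ∨ z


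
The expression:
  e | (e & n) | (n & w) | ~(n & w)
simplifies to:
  True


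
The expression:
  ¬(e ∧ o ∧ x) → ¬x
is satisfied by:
  {o: True, e: True, x: False}
  {o: True, e: False, x: False}
  {e: True, o: False, x: False}
  {o: False, e: False, x: False}
  {x: True, o: True, e: True}


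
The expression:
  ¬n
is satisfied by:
  {n: False}


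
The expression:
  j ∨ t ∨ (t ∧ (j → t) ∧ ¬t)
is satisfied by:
  {t: True, j: True}
  {t: True, j: False}
  {j: True, t: False}


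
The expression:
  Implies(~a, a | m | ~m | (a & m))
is always true.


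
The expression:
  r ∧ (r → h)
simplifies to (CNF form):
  h ∧ r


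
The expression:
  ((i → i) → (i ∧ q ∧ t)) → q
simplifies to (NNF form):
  True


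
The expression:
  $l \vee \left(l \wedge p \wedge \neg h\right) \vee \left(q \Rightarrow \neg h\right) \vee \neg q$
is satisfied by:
  {l: True, h: False, q: False}
  {h: False, q: False, l: False}
  {q: True, l: True, h: False}
  {q: True, h: False, l: False}
  {l: True, h: True, q: False}
  {h: True, l: False, q: False}
  {q: True, h: True, l: True}


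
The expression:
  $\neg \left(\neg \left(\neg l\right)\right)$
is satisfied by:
  {l: False}


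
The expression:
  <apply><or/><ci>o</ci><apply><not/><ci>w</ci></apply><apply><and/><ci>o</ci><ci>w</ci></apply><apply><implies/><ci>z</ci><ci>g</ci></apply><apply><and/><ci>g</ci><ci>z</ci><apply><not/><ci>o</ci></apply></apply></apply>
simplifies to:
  <apply><or/><ci>g</ci><ci>o</ci><apply><not/><ci>w</ci></apply><apply><not/><ci>z</ci></apply></apply>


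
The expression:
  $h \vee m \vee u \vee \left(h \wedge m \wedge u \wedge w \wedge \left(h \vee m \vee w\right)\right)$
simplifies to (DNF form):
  $h \vee m \vee u$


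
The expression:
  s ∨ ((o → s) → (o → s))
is always true.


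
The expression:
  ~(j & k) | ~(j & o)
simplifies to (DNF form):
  ~j | ~k | ~o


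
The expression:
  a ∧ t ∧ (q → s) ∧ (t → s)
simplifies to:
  a ∧ s ∧ t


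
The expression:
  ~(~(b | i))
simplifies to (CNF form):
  b | i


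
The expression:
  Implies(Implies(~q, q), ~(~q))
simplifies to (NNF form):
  True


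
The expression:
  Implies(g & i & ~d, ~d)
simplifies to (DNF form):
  True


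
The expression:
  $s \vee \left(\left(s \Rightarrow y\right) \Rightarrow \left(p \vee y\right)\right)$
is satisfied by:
  {y: True, p: True, s: True}
  {y: True, p: True, s: False}
  {y: True, s: True, p: False}
  {y: True, s: False, p: False}
  {p: True, s: True, y: False}
  {p: True, s: False, y: False}
  {s: True, p: False, y: False}


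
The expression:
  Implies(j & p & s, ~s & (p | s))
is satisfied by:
  {s: False, p: False, j: False}
  {j: True, s: False, p: False}
  {p: True, s: False, j: False}
  {j: True, p: True, s: False}
  {s: True, j: False, p: False}
  {j: True, s: True, p: False}
  {p: True, s: True, j: False}


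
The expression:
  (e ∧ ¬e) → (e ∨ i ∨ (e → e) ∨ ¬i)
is always true.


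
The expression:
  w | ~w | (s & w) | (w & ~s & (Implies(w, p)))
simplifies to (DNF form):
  True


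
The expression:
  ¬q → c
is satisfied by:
  {q: True, c: True}
  {q: True, c: False}
  {c: True, q: False}


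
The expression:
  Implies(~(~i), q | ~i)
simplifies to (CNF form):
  q | ~i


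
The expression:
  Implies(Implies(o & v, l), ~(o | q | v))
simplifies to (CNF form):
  (o | ~q) & (o | ~v) & (v | ~o) & (~l | ~v)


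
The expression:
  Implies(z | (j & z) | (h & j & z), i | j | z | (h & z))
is always true.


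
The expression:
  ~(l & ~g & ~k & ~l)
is always true.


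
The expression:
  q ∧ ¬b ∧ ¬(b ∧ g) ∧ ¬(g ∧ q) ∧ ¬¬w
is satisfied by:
  {w: True, q: True, g: False, b: False}


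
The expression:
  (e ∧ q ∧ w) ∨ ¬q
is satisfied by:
  {e: True, w: True, q: False}
  {e: True, w: False, q: False}
  {w: True, e: False, q: False}
  {e: False, w: False, q: False}
  {q: True, e: True, w: True}


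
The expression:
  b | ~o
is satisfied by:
  {b: True, o: False}
  {o: False, b: False}
  {o: True, b: True}


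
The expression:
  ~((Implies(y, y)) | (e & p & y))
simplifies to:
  False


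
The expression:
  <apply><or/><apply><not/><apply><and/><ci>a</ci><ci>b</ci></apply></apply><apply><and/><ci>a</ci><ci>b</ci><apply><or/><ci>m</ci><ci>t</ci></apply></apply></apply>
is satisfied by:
  {t: True, m: True, a: False, b: False}
  {t: True, m: False, a: False, b: False}
  {m: True, b: False, t: False, a: False}
  {b: False, m: False, t: False, a: False}
  {b: True, t: True, m: True, a: False}
  {b: True, t: True, m: False, a: False}
  {b: True, m: True, t: False, a: False}
  {b: True, m: False, t: False, a: False}
  {a: True, t: True, m: True, b: False}
  {a: True, t: True, m: False, b: False}
  {a: True, m: True, t: False, b: False}
  {a: True, m: False, t: False, b: False}
  {b: True, a: True, t: True, m: True}
  {b: True, a: True, t: True, m: False}
  {b: True, a: True, m: True, t: False}


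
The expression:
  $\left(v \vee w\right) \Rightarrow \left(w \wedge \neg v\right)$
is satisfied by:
  {v: False}


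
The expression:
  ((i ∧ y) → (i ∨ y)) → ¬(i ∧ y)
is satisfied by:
  {y: False, i: False}
  {i: True, y: False}
  {y: True, i: False}


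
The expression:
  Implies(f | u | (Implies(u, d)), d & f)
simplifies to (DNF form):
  d & f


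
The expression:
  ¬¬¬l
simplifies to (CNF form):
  ¬l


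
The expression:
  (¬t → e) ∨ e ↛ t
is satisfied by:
  {t: True, e: True}
  {t: True, e: False}
  {e: True, t: False}


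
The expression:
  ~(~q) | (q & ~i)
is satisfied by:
  {q: True}


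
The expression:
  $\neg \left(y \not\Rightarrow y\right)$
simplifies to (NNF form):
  $\text{True}$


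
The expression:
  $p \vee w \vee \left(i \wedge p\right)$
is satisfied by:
  {p: True, w: True}
  {p: True, w: False}
  {w: True, p: False}


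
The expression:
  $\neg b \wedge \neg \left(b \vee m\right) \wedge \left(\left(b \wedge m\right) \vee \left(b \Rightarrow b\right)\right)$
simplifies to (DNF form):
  $\neg b \wedge \neg m$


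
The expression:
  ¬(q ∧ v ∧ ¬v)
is always true.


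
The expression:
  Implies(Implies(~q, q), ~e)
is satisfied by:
  {e: False, q: False}
  {q: True, e: False}
  {e: True, q: False}


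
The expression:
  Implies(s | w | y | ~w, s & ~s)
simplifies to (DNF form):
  False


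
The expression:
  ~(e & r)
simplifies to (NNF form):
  ~e | ~r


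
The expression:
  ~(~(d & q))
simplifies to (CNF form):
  d & q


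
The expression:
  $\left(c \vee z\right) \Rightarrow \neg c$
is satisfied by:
  {c: False}


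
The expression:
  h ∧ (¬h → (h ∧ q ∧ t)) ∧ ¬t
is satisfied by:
  {h: True, t: False}


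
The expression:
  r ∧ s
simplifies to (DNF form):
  r ∧ s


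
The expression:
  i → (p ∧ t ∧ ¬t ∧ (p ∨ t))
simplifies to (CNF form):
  ¬i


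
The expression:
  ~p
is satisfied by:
  {p: False}


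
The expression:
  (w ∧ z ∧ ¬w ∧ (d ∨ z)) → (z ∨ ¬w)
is always true.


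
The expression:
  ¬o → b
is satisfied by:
  {b: True, o: True}
  {b: True, o: False}
  {o: True, b: False}


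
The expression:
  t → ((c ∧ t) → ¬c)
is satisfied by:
  {c: False, t: False}
  {t: True, c: False}
  {c: True, t: False}


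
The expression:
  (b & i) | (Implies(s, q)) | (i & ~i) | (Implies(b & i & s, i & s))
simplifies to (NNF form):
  True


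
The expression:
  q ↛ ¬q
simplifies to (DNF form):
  q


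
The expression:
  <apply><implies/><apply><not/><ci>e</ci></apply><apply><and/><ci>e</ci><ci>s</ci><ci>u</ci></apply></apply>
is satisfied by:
  {e: True}


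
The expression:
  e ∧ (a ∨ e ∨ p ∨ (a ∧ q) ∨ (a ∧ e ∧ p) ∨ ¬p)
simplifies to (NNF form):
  e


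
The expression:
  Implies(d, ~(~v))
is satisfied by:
  {v: True, d: False}
  {d: False, v: False}
  {d: True, v: True}


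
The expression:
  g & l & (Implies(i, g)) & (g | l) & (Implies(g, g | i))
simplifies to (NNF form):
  g & l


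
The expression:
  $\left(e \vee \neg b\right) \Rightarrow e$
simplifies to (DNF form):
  $b \vee e$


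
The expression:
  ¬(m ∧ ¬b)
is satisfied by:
  {b: True, m: False}
  {m: False, b: False}
  {m: True, b: True}


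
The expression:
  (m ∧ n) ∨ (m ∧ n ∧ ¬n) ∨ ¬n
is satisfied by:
  {m: True, n: False}
  {n: False, m: False}
  {n: True, m: True}


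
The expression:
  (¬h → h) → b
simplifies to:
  b ∨ ¬h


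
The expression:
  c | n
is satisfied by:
  {n: True, c: True}
  {n: True, c: False}
  {c: True, n: False}


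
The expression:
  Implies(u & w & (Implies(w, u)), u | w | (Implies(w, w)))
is always true.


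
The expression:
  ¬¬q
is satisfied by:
  {q: True}


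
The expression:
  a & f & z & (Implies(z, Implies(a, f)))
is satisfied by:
  {a: True, z: True, f: True}


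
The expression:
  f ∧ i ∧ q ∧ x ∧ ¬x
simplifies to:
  False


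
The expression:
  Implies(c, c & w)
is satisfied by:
  {w: True, c: False}
  {c: False, w: False}
  {c: True, w: True}


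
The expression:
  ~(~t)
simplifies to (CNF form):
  t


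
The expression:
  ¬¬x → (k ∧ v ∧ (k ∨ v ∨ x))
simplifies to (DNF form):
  (k ∧ v) ∨ ¬x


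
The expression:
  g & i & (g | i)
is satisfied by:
  {i: True, g: True}


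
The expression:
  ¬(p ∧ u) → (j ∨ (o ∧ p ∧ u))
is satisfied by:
  {u: True, j: True, p: True}
  {u: True, j: True, p: False}
  {j: True, p: True, u: False}
  {j: True, p: False, u: False}
  {u: True, p: True, j: False}


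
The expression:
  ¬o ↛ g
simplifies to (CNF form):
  g ∨ ¬o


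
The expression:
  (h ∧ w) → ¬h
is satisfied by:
  {w: False, h: False}
  {h: True, w: False}
  {w: True, h: False}


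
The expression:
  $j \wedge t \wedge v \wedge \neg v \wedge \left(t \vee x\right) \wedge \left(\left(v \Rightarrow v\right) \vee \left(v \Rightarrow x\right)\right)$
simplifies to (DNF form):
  $\text{False}$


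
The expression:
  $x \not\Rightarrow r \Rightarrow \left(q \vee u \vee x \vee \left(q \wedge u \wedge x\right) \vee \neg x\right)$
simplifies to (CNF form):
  $\text{True}$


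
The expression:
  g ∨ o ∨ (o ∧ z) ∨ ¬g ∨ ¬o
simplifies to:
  True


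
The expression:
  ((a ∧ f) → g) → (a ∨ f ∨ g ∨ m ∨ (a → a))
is always true.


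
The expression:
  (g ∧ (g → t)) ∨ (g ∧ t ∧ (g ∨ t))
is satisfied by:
  {t: True, g: True}


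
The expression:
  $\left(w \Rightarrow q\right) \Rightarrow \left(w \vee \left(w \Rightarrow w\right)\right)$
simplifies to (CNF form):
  $\text{True}$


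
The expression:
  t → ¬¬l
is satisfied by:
  {l: True, t: False}
  {t: False, l: False}
  {t: True, l: True}


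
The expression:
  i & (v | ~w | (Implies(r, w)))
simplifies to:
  i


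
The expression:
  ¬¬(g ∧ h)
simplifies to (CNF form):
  g ∧ h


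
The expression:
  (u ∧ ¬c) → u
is always true.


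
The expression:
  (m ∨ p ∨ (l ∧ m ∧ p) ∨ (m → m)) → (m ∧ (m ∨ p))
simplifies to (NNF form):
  m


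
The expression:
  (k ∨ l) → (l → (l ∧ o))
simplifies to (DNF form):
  o ∨ ¬l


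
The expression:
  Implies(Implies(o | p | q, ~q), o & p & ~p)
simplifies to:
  q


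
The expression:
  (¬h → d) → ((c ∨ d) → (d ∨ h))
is always true.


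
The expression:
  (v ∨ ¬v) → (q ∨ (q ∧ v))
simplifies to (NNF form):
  q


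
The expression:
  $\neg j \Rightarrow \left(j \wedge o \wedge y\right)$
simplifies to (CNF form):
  $j$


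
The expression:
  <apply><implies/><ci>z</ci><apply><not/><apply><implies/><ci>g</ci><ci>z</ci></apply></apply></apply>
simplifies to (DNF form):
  <apply><not/><ci>z</ci></apply>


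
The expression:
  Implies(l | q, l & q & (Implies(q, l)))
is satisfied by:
  {l: False, q: False}
  {q: True, l: True}


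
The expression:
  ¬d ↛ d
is always true.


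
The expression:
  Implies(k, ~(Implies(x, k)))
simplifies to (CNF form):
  ~k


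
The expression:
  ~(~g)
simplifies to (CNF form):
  g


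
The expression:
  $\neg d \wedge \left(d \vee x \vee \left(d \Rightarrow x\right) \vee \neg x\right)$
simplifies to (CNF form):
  $\neg d$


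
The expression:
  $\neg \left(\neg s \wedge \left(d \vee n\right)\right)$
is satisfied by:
  {s: True, d: False, n: False}
  {n: True, s: True, d: False}
  {s: True, d: True, n: False}
  {n: True, s: True, d: True}
  {n: False, d: False, s: False}


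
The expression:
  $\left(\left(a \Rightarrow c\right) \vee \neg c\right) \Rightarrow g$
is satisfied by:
  {g: True}


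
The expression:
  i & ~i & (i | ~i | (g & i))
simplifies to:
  False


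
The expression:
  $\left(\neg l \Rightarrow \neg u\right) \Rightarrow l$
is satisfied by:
  {l: True, u: True}
  {l: True, u: False}
  {u: True, l: False}


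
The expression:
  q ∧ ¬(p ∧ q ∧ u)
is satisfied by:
  {q: True, p: False, u: False}
  {u: True, q: True, p: False}
  {p: True, q: True, u: False}


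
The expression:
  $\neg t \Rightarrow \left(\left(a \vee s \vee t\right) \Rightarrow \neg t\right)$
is always true.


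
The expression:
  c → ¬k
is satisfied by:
  {k: False, c: False}
  {c: True, k: False}
  {k: True, c: False}


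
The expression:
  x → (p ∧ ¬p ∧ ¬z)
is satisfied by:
  {x: False}


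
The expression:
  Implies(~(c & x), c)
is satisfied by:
  {c: True}


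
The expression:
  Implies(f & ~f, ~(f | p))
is always true.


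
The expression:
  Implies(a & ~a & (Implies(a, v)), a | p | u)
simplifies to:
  True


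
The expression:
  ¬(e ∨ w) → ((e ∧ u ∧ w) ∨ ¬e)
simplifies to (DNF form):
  True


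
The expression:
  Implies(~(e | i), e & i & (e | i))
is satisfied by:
  {i: True, e: True}
  {i: True, e: False}
  {e: True, i: False}


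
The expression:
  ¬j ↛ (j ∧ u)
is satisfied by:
  {j: False}


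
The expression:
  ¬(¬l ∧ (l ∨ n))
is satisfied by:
  {l: True, n: False}
  {n: False, l: False}
  {n: True, l: True}


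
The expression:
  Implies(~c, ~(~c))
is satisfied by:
  {c: True}


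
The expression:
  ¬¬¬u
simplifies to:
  ¬u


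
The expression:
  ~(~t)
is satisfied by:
  {t: True}


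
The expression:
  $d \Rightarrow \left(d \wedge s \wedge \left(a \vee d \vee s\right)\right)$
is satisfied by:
  {s: True, d: False}
  {d: False, s: False}
  {d: True, s: True}


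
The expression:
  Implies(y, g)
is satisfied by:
  {g: True, y: False}
  {y: False, g: False}
  {y: True, g: True}


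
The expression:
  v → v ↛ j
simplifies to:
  ¬j ∨ ¬v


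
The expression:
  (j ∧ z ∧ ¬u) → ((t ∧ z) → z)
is always true.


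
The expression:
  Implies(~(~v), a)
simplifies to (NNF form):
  a | ~v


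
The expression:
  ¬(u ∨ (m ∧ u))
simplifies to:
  ¬u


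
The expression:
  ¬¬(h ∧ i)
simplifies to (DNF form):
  h ∧ i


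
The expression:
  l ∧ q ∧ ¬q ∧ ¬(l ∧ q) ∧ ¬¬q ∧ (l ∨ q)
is never true.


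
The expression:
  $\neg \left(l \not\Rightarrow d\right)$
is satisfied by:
  {d: True, l: False}
  {l: False, d: False}
  {l: True, d: True}


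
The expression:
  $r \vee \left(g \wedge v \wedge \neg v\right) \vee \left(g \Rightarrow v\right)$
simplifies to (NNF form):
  $r \vee v \vee \neg g$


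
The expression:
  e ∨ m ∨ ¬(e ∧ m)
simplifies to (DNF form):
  True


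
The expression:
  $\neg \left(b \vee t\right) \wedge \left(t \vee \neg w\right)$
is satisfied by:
  {w: False, t: False, b: False}


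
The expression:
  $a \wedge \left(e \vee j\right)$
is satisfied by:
  {e: True, j: True, a: True}
  {e: True, a: True, j: False}
  {j: True, a: True, e: False}


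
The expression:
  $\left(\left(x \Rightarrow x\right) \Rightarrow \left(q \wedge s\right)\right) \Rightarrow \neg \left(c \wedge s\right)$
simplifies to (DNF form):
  $\neg c \vee \neg q \vee \neg s$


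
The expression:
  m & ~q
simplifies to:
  m & ~q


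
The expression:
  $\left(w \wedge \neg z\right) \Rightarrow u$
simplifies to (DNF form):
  $u \vee z \vee \neg w$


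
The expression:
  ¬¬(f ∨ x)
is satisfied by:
  {x: True, f: True}
  {x: True, f: False}
  {f: True, x: False}


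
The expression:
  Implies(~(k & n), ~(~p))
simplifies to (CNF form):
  (k | p) & (n | p)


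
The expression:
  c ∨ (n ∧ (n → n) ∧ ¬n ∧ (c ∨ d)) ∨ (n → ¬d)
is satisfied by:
  {c: True, d: False, n: False}
  {c: False, d: False, n: False}
  {n: True, c: True, d: False}
  {n: True, c: False, d: False}
  {d: True, c: True, n: False}
  {d: True, c: False, n: False}
  {d: True, n: True, c: True}


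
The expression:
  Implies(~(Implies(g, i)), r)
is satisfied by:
  {i: True, r: True, g: False}
  {i: True, g: False, r: False}
  {r: True, g: False, i: False}
  {r: False, g: False, i: False}
  {i: True, r: True, g: True}
  {i: True, g: True, r: False}
  {r: True, g: True, i: False}


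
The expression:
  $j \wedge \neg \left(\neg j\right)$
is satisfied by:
  {j: True}


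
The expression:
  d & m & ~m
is never true.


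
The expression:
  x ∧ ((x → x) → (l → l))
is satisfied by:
  {x: True}


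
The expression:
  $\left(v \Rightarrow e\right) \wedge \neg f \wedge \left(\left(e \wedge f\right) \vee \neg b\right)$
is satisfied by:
  {e: True, v: False, f: False, b: False}
  {b: False, v: False, e: False, f: False}
  {e: True, v: True, b: False, f: False}


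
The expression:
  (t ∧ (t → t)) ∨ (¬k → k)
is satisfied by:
  {k: True, t: True}
  {k: True, t: False}
  {t: True, k: False}


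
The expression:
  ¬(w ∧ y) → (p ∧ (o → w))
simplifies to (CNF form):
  (p ∨ w) ∧ (p ∨ y) ∧ (w ∨ ¬o) ∧ (p ∨ w ∨ y) ∧ (p ∨ w ∨ ¬o) ∧ (p ∨ y ∨ ¬o) ∧ (w ∨ y ∨ ¬o)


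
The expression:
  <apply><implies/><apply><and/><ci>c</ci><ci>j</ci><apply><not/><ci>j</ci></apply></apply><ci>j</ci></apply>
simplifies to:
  <true/>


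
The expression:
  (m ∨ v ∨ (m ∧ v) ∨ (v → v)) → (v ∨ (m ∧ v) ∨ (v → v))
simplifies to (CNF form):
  True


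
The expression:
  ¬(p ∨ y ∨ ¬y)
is never true.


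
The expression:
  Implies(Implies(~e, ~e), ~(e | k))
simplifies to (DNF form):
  ~e & ~k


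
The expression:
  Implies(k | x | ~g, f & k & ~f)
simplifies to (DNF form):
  g & ~k & ~x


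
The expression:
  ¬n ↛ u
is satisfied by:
  {u: True, n: False}
  {n: False, u: False}
  {n: True, u: True}


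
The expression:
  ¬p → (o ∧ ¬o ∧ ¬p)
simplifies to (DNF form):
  p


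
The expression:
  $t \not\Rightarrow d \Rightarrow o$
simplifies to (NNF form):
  $d \vee o \vee \neg t$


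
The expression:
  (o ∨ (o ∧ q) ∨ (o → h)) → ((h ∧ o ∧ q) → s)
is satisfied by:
  {s: True, h: False, q: False, o: False}
  {o: False, h: False, s: False, q: False}
  {o: True, s: True, h: False, q: False}
  {o: True, h: False, s: False, q: False}
  {q: True, s: True, o: False, h: False}
  {q: True, o: False, h: False, s: False}
  {q: True, o: True, s: True, h: False}
  {q: True, o: True, h: False, s: False}
  {s: True, h: True, q: False, o: False}
  {h: True, q: False, s: False, o: False}
  {o: True, h: True, s: True, q: False}
  {o: True, h: True, q: False, s: False}
  {s: True, h: True, q: True, o: False}
  {h: True, q: True, o: False, s: False}
  {o: True, h: True, q: True, s: True}


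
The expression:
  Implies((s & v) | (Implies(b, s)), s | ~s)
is always true.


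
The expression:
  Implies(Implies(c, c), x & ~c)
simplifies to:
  x & ~c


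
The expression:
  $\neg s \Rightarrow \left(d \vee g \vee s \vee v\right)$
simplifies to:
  $d \vee g \vee s \vee v$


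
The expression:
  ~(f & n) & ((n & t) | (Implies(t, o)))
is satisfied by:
  {o: True, t: False, n: False, f: False}
  {o: False, t: False, n: False, f: False}
  {f: True, o: True, t: False, n: False}
  {f: True, o: False, t: False, n: False}
  {t: True, o: True, f: False, n: False}
  {f: True, t: True, o: True, n: False}
  {n: True, o: True, t: False, f: False}
  {n: True, o: False, t: False, f: False}
  {n: True, t: True, o: True, f: False}
  {n: True, t: True, o: False, f: False}


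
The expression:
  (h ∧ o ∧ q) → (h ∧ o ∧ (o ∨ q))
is always true.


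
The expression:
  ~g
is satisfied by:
  {g: False}


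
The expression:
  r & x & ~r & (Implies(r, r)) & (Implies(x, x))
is never true.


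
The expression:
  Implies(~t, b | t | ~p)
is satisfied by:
  {b: True, t: True, p: False}
  {b: True, p: False, t: False}
  {t: True, p: False, b: False}
  {t: False, p: False, b: False}
  {b: True, t: True, p: True}
  {b: True, p: True, t: False}
  {t: True, p: True, b: False}


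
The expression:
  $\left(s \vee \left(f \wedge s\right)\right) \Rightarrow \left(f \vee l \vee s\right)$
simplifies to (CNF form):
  $\text{True}$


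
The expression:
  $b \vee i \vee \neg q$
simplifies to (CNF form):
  $b \vee i \vee \neg q$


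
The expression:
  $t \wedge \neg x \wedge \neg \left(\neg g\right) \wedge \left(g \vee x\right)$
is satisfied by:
  {t: True, g: True, x: False}


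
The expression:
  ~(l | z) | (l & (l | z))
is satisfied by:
  {l: True, z: False}
  {z: False, l: False}
  {z: True, l: True}


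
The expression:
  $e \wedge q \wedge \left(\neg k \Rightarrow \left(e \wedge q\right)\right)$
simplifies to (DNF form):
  $e \wedge q$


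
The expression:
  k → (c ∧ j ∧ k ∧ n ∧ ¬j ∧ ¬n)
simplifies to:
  ¬k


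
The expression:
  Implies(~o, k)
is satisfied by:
  {k: True, o: True}
  {k: True, o: False}
  {o: True, k: False}


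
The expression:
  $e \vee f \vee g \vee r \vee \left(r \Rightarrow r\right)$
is always true.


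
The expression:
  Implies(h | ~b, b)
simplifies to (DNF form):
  b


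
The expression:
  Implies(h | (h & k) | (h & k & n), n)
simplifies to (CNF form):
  n | ~h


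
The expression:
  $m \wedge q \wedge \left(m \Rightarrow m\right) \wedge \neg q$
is never true.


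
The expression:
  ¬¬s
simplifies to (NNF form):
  s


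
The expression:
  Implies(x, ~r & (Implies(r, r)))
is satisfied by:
  {x: False, r: False}
  {r: True, x: False}
  {x: True, r: False}


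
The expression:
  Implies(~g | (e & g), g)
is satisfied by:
  {g: True}


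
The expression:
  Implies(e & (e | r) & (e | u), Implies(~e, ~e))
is always true.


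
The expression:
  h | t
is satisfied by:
  {t: True, h: True}
  {t: True, h: False}
  {h: True, t: False}


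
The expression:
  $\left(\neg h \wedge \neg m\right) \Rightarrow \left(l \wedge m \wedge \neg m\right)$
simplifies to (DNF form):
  $h \vee m$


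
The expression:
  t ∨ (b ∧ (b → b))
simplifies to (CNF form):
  b ∨ t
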